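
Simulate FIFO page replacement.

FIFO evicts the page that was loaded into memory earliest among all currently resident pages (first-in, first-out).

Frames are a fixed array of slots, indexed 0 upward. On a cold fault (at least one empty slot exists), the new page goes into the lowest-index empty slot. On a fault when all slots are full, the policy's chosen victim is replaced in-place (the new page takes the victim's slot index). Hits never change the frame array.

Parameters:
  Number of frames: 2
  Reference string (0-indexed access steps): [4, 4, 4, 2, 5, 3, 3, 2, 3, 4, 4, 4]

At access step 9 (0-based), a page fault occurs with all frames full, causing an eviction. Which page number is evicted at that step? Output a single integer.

Answer: 3

Derivation:
Step 0: ref 4 -> FAULT, frames=[4,-]
Step 1: ref 4 -> HIT, frames=[4,-]
Step 2: ref 4 -> HIT, frames=[4,-]
Step 3: ref 2 -> FAULT, frames=[4,2]
Step 4: ref 5 -> FAULT, evict 4, frames=[5,2]
Step 5: ref 3 -> FAULT, evict 2, frames=[5,3]
Step 6: ref 3 -> HIT, frames=[5,3]
Step 7: ref 2 -> FAULT, evict 5, frames=[2,3]
Step 8: ref 3 -> HIT, frames=[2,3]
Step 9: ref 4 -> FAULT, evict 3, frames=[2,4]
At step 9: evicted page 3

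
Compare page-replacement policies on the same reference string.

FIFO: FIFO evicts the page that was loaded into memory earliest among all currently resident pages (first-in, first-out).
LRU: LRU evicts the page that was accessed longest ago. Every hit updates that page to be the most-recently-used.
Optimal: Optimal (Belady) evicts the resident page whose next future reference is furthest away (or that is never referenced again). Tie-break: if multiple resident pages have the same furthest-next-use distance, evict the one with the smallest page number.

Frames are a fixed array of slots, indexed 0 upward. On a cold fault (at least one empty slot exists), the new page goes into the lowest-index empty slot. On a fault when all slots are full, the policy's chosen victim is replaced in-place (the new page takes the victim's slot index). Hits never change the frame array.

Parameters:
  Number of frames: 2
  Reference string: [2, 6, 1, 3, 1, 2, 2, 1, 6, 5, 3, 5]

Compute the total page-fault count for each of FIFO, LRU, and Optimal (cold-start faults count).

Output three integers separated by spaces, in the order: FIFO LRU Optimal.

--- FIFO ---
  step 0: ref 2 -> FAULT, frames=[2,-] (faults so far: 1)
  step 1: ref 6 -> FAULT, frames=[2,6] (faults so far: 2)
  step 2: ref 1 -> FAULT, evict 2, frames=[1,6] (faults so far: 3)
  step 3: ref 3 -> FAULT, evict 6, frames=[1,3] (faults so far: 4)
  step 4: ref 1 -> HIT, frames=[1,3] (faults so far: 4)
  step 5: ref 2 -> FAULT, evict 1, frames=[2,3] (faults so far: 5)
  step 6: ref 2 -> HIT, frames=[2,3] (faults so far: 5)
  step 7: ref 1 -> FAULT, evict 3, frames=[2,1] (faults so far: 6)
  step 8: ref 6 -> FAULT, evict 2, frames=[6,1] (faults so far: 7)
  step 9: ref 5 -> FAULT, evict 1, frames=[6,5] (faults so far: 8)
  step 10: ref 3 -> FAULT, evict 6, frames=[3,5] (faults so far: 9)
  step 11: ref 5 -> HIT, frames=[3,5] (faults so far: 9)
  FIFO total faults: 9
--- LRU ---
  step 0: ref 2 -> FAULT, frames=[2,-] (faults so far: 1)
  step 1: ref 6 -> FAULT, frames=[2,6] (faults so far: 2)
  step 2: ref 1 -> FAULT, evict 2, frames=[1,6] (faults so far: 3)
  step 3: ref 3 -> FAULT, evict 6, frames=[1,3] (faults so far: 4)
  step 4: ref 1 -> HIT, frames=[1,3] (faults so far: 4)
  step 5: ref 2 -> FAULT, evict 3, frames=[1,2] (faults so far: 5)
  step 6: ref 2 -> HIT, frames=[1,2] (faults so far: 5)
  step 7: ref 1 -> HIT, frames=[1,2] (faults so far: 5)
  step 8: ref 6 -> FAULT, evict 2, frames=[1,6] (faults so far: 6)
  step 9: ref 5 -> FAULT, evict 1, frames=[5,6] (faults so far: 7)
  step 10: ref 3 -> FAULT, evict 6, frames=[5,3] (faults so far: 8)
  step 11: ref 5 -> HIT, frames=[5,3] (faults so far: 8)
  LRU total faults: 8
--- Optimal ---
  step 0: ref 2 -> FAULT, frames=[2,-] (faults so far: 1)
  step 1: ref 6 -> FAULT, frames=[2,6] (faults so far: 2)
  step 2: ref 1 -> FAULT, evict 6, frames=[2,1] (faults so far: 3)
  step 3: ref 3 -> FAULT, evict 2, frames=[3,1] (faults so far: 4)
  step 4: ref 1 -> HIT, frames=[3,1] (faults so far: 4)
  step 5: ref 2 -> FAULT, evict 3, frames=[2,1] (faults so far: 5)
  step 6: ref 2 -> HIT, frames=[2,1] (faults so far: 5)
  step 7: ref 1 -> HIT, frames=[2,1] (faults so far: 5)
  step 8: ref 6 -> FAULT, evict 1, frames=[2,6] (faults so far: 6)
  step 9: ref 5 -> FAULT, evict 2, frames=[5,6] (faults so far: 7)
  step 10: ref 3 -> FAULT, evict 6, frames=[5,3] (faults so far: 8)
  step 11: ref 5 -> HIT, frames=[5,3] (faults so far: 8)
  Optimal total faults: 8

Answer: 9 8 8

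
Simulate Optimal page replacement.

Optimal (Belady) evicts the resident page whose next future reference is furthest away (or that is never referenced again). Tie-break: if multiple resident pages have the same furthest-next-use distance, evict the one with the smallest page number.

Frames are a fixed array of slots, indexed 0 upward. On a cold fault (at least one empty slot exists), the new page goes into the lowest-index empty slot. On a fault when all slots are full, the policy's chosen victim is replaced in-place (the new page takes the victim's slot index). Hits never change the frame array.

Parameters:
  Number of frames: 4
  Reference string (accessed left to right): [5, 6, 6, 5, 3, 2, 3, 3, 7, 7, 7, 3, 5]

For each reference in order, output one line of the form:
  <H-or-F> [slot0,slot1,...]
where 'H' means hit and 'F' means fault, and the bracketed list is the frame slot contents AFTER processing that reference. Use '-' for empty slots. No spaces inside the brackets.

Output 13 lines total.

F [5,-,-,-]
F [5,6,-,-]
H [5,6,-,-]
H [5,6,-,-]
F [5,6,3,-]
F [5,6,3,2]
H [5,6,3,2]
H [5,6,3,2]
F [5,6,3,7]
H [5,6,3,7]
H [5,6,3,7]
H [5,6,3,7]
H [5,6,3,7]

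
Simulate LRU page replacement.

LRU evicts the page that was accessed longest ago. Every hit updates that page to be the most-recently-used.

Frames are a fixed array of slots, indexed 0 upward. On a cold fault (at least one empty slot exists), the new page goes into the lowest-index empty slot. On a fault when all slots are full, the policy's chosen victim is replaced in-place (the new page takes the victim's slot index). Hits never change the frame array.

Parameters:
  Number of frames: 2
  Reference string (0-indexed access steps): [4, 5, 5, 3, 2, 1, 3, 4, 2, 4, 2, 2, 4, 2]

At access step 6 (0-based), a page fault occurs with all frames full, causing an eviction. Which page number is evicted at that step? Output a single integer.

Answer: 2

Derivation:
Step 0: ref 4 -> FAULT, frames=[4,-]
Step 1: ref 5 -> FAULT, frames=[4,5]
Step 2: ref 5 -> HIT, frames=[4,5]
Step 3: ref 3 -> FAULT, evict 4, frames=[3,5]
Step 4: ref 2 -> FAULT, evict 5, frames=[3,2]
Step 5: ref 1 -> FAULT, evict 3, frames=[1,2]
Step 6: ref 3 -> FAULT, evict 2, frames=[1,3]
At step 6: evicted page 2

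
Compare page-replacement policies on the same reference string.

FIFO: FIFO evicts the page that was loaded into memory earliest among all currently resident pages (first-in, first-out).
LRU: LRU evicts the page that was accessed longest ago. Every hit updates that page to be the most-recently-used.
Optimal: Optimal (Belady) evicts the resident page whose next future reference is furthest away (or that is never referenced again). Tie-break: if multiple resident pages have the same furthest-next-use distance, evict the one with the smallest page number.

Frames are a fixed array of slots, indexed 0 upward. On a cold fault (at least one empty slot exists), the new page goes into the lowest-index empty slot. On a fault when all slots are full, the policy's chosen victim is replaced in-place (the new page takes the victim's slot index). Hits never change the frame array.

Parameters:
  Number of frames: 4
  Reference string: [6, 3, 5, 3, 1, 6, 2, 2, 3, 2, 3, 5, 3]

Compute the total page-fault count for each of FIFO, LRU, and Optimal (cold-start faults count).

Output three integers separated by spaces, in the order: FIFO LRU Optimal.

--- FIFO ---
  step 0: ref 6 -> FAULT, frames=[6,-,-,-] (faults so far: 1)
  step 1: ref 3 -> FAULT, frames=[6,3,-,-] (faults so far: 2)
  step 2: ref 5 -> FAULT, frames=[6,3,5,-] (faults so far: 3)
  step 3: ref 3 -> HIT, frames=[6,3,5,-] (faults so far: 3)
  step 4: ref 1 -> FAULT, frames=[6,3,5,1] (faults so far: 4)
  step 5: ref 6 -> HIT, frames=[6,3,5,1] (faults so far: 4)
  step 6: ref 2 -> FAULT, evict 6, frames=[2,3,5,1] (faults so far: 5)
  step 7: ref 2 -> HIT, frames=[2,3,5,1] (faults so far: 5)
  step 8: ref 3 -> HIT, frames=[2,3,5,1] (faults so far: 5)
  step 9: ref 2 -> HIT, frames=[2,3,5,1] (faults so far: 5)
  step 10: ref 3 -> HIT, frames=[2,3,5,1] (faults so far: 5)
  step 11: ref 5 -> HIT, frames=[2,3,5,1] (faults so far: 5)
  step 12: ref 3 -> HIT, frames=[2,3,5,1] (faults so far: 5)
  FIFO total faults: 5
--- LRU ---
  step 0: ref 6 -> FAULT, frames=[6,-,-,-] (faults so far: 1)
  step 1: ref 3 -> FAULT, frames=[6,3,-,-] (faults so far: 2)
  step 2: ref 5 -> FAULT, frames=[6,3,5,-] (faults so far: 3)
  step 3: ref 3 -> HIT, frames=[6,3,5,-] (faults so far: 3)
  step 4: ref 1 -> FAULT, frames=[6,3,5,1] (faults so far: 4)
  step 5: ref 6 -> HIT, frames=[6,3,5,1] (faults so far: 4)
  step 6: ref 2 -> FAULT, evict 5, frames=[6,3,2,1] (faults so far: 5)
  step 7: ref 2 -> HIT, frames=[6,3,2,1] (faults so far: 5)
  step 8: ref 3 -> HIT, frames=[6,3,2,1] (faults so far: 5)
  step 9: ref 2 -> HIT, frames=[6,3,2,1] (faults so far: 5)
  step 10: ref 3 -> HIT, frames=[6,3,2,1] (faults so far: 5)
  step 11: ref 5 -> FAULT, evict 1, frames=[6,3,2,5] (faults so far: 6)
  step 12: ref 3 -> HIT, frames=[6,3,2,5] (faults so far: 6)
  LRU total faults: 6
--- Optimal ---
  step 0: ref 6 -> FAULT, frames=[6,-,-,-] (faults so far: 1)
  step 1: ref 3 -> FAULT, frames=[6,3,-,-] (faults so far: 2)
  step 2: ref 5 -> FAULT, frames=[6,3,5,-] (faults so far: 3)
  step 3: ref 3 -> HIT, frames=[6,3,5,-] (faults so far: 3)
  step 4: ref 1 -> FAULT, frames=[6,3,5,1] (faults so far: 4)
  step 5: ref 6 -> HIT, frames=[6,3,5,1] (faults so far: 4)
  step 6: ref 2 -> FAULT, evict 1, frames=[6,3,5,2] (faults so far: 5)
  step 7: ref 2 -> HIT, frames=[6,3,5,2] (faults so far: 5)
  step 8: ref 3 -> HIT, frames=[6,3,5,2] (faults so far: 5)
  step 9: ref 2 -> HIT, frames=[6,3,5,2] (faults so far: 5)
  step 10: ref 3 -> HIT, frames=[6,3,5,2] (faults so far: 5)
  step 11: ref 5 -> HIT, frames=[6,3,5,2] (faults so far: 5)
  step 12: ref 3 -> HIT, frames=[6,3,5,2] (faults so far: 5)
  Optimal total faults: 5

Answer: 5 6 5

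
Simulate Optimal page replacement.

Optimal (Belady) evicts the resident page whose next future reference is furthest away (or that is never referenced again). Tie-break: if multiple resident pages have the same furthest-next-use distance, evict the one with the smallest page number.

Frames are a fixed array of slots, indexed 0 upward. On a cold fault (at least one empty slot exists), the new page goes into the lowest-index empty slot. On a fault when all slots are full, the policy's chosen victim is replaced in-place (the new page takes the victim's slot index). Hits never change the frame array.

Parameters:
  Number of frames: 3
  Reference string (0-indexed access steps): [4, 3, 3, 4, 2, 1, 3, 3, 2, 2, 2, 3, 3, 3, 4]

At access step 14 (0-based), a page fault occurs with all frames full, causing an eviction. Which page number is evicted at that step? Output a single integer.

Answer: 1

Derivation:
Step 0: ref 4 -> FAULT, frames=[4,-,-]
Step 1: ref 3 -> FAULT, frames=[4,3,-]
Step 2: ref 3 -> HIT, frames=[4,3,-]
Step 3: ref 4 -> HIT, frames=[4,3,-]
Step 4: ref 2 -> FAULT, frames=[4,3,2]
Step 5: ref 1 -> FAULT, evict 4, frames=[1,3,2]
Step 6: ref 3 -> HIT, frames=[1,3,2]
Step 7: ref 3 -> HIT, frames=[1,3,2]
Step 8: ref 2 -> HIT, frames=[1,3,2]
Step 9: ref 2 -> HIT, frames=[1,3,2]
Step 10: ref 2 -> HIT, frames=[1,3,2]
Step 11: ref 3 -> HIT, frames=[1,3,2]
Step 12: ref 3 -> HIT, frames=[1,3,2]
Step 13: ref 3 -> HIT, frames=[1,3,2]
Step 14: ref 4 -> FAULT, evict 1, frames=[4,3,2]
At step 14: evicted page 1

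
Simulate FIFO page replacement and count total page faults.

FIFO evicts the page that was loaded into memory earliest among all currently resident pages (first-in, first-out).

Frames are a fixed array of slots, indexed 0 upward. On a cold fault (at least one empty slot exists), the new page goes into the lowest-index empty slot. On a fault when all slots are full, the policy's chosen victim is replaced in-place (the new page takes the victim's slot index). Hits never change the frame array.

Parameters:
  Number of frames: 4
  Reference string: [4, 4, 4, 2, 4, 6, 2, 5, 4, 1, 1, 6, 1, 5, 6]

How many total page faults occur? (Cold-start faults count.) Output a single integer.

Step 0: ref 4 → FAULT, frames=[4,-,-,-]
Step 1: ref 4 → HIT, frames=[4,-,-,-]
Step 2: ref 4 → HIT, frames=[4,-,-,-]
Step 3: ref 2 → FAULT, frames=[4,2,-,-]
Step 4: ref 4 → HIT, frames=[4,2,-,-]
Step 5: ref 6 → FAULT, frames=[4,2,6,-]
Step 6: ref 2 → HIT, frames=[4,2,6,-]
Step 7: ref 5 → FAULT, frames=[4,2,6,5]
Step 8: ref 4 → HIT, frames=[4,2,6,5]
Step 9: ref 1 → FAULT (evict 4), frames=[1,2,6,5]
Step 10: ref 1 → HIT, frames=[1,2,6,5]
Step 11: ref 6 → HIT, frames=[1,2,6,5]
Step 12: ref 1 → HIT, frames=[1,2,6,5]
Step 13: ref 5 → HIT, frames=[1,2,6,5]
Step 14: ref 6 → HIT, frames=[1,2,6,5]
Total faults: 5

Answer: 5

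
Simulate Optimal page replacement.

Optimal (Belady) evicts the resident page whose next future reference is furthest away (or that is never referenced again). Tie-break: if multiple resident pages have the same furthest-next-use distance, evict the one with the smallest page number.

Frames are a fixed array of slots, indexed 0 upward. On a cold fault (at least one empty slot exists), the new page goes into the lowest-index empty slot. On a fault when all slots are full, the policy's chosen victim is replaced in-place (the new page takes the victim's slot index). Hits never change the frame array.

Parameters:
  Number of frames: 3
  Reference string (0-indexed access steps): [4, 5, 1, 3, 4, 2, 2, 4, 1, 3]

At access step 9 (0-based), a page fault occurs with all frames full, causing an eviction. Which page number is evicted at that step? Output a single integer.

Answer: 1

Derivation:
Step 0: ref 4 -> FAULT, frames=[4,-,-]
Step 1: ref 5 -> FAULT, frames=[4,5,-]
Step 2: ref 1 -> FAULT, frames=[4,5,1]
Step 3: ref 3 -> FAULT, evict 5, frames=[4,3,1]
Step 4: ref 4 -> HIT, frames=[4,3,1]
Step 5: ref 2 -> FAULT, evict 3, frames=[4,2,1]
Step 6: ref 2 -> HIT, frames=[4,2,1]
Step 7: ref 4 -> HIT, frames=[4,2,1]
Step 8: ref 1 -> HIT, frames=[4,2,1]
Step 9: ref 3 -> FAULT, evict 1, frames=[4,2,3]
At step 9: evicted page 1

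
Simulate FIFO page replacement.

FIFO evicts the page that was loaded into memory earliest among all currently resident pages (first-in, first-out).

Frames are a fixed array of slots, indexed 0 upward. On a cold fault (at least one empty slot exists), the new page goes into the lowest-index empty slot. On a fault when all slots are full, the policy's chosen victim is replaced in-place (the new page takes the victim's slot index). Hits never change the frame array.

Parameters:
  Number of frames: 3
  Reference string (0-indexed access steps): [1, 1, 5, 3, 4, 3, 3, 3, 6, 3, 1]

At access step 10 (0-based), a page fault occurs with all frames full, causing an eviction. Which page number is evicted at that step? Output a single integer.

Step 0: ref 1 -> FAULT, frames=[1,-,-]
Step 1: ref 1 -> HIT, frames=[1,-,-]
Step 2: ref 5 -> FAULT, frames=[1,5,-]
Step 3: ref 3 -> FAULT, frames=[1,5,3]
Step 4: ref 4 -> FAULT, evict 1, frames=[4,5,3]
Step 5: ref 3 -> HIT, frames=[4,5,3]
Step 6: ref 3 -> HIT, frames=[4,5,3]
Step 7: ref 3 -> HIT, frames=[4,5,3]
Step 8: ref 6 -> FAULT, evict 5, frames=[4,6,3]
Step 9: ref 3 -> HIT, frames=[4,6,3]
Step 10: ref 1 -> FAULT, evict 3, frames=[4,6,1]
At step 10: evicted page 3

Answer: 3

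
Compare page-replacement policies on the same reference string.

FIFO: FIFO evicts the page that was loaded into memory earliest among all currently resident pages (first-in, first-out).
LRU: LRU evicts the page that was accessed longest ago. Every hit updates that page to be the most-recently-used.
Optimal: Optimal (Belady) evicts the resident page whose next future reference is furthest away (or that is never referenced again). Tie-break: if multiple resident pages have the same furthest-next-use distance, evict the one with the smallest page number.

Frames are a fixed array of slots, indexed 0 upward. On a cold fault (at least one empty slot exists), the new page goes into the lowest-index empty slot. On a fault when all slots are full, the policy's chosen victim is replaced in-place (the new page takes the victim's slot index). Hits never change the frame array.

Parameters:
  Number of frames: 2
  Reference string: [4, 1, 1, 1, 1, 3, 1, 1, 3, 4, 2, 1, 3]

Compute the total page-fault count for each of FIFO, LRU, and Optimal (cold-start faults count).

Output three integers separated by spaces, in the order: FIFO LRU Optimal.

--- FIFO ---
  step 0: ref 4 -> FAULT, frames=[4,-] (faults so far: 1)
  step 1: ref 1 -> FAULT, frames=[4,1] (faults so far: 2)
  step 2: ref 1 -> HIT, frames=[4,1] (faults so far: 2)
  step 3: ref 1 -> HIT, frames=[4,1] (faults so far: 2)
  step 4: ref 1 -> HIT, frames=[4,1] (faults so far: 2)
  step 5: ref 3 -> FAULT, evict 4, frames=[3,1] (faults so far: 3)
  step 6: ref 1 -> HIT, frames=[3,1] (faults so far: 3)
  step 7: ref 1 -> HIT, frames=[3,1] (faults so far: 3)
  step 8: ref 3 -> HIT, frames=[3,1] (faults so far: 3)
  step 9: ref 4 -> FAULT, evict 1, frames=[3,4] (faults so far: 4)
  step 10: ref 2 -> FAULT, evict 3, frames=[2,4] (faults so far: 5)
  step 11: ref 1 -> FAULT, evict 4, frames=[2,1] (faults so far: 6)
  step 12: ref 3 -> FAULT, evict 2, frames=[3,1] (faults so far: 7)
  FIFO total faults: 7
--- LRU ---
  step 0: ref 4 -> FAULT, frames=[4,-] (faults so far: 1)
  step 1: ref 1 -> FAULT, frames=[4,1] (faults so far: 2)
  step 2: ref 1 -> HIT, frames=[4,1] (faults so far: 2)
  step 3: ref 1 -> HIT, frames=[4,1] (faults so far: 2)
  step 4: ref 1 -> HIT, frames=[4,1] (faults so far: 2)
  step 5: ref 3 -> FAULT, evict 4, frames=[3,1] (faults so far: 3)
  step 6: ref 1 -> HIT, frames=[3,1] (faults so far: 3)
  step 7: ref 1 -> HIT, frames=[3,1] (faults so far: 3)
  step 8: ref 3 -> HIT, frames=[3,1] (faults so far: 3)
  step 9: ref 4 -> FAULT, evict 1, frames=[3,4] (faults so far: 4)
  step 10: ref 2 -> FAULT, evict 3, frames=[2,4] (faults so far: 5)
  step 11: ref 1 -> FAULT, evict 4, frames=[2,1] (faults so far: 6)
  step 12: ref 3 -> FAULT, evict 2, frames=[3,1] (faults so far: 7)
  LRU total faults: 7
--- Optimal ---
  step 0: ref 4 -> FAULT, frames=[4,-] (faults so far: 1)
  step 1: ref 1 -> FAULT, frames=[4,1] (faults so far: 2)
  step 2: ref 1 -> HIT, frames=[4,1] (faults so far: 2)
  step 3: ref 1 -> HIT, frames=[4,1] (faults so far: 2)
  step 4: ref 1 -> HIT, frames=[4,1] (faults so far: 2)
  step 5: ref 3 -> FAULT, evict 4, frames=[3,1] (faults so far: 3)
  step 6: ref 1 -> HIT, frames=[3,1] (faults so far: 3)
  step 7: ref 1 -> HIT, frames=[3,1] (faults so far: 3)
  step 8: ref 3 -> HIT, frames=[3,1] (faults so far: 3)
  step 9: ref 4 -> FAULT, evict 3, frames=[4,1] (faults so far: 4)
  step 10: ref 2 -> FAULT, evict 4, frames=[2,1] (faults so far: 5)
  step 11: ref 1 -> HIT, frames=[2,1] (faults so far: 5)
  step 12: ref 3 -> FAULT, evict 1, frames=[2,3] (faults so far: 6)
  Optimal total faults: 6

Answer: 7 7 6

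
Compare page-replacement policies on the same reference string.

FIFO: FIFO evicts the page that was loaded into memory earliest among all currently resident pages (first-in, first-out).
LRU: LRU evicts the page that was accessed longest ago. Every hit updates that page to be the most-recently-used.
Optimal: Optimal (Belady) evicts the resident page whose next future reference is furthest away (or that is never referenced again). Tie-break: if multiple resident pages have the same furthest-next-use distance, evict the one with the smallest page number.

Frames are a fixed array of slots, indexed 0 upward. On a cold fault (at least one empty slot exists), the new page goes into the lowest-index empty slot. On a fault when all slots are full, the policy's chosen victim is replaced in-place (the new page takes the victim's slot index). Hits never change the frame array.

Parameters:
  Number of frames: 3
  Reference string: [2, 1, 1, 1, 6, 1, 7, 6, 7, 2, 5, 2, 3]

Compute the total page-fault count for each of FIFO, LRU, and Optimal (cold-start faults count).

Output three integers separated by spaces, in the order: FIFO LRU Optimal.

--- FIFO ---
  step 0: ref 2 -> FAULT, frames=[2,-,-] (faults so far: 1)
  step 1: ref 1 -> FAULT, frames=[2,1,-] (faults so far: 2)
  step 2: ref 1 -> HIT, frames=[2,1,-] (faults so far: 2)
  step 3: ref 1 -> HIT, frames=[2,1,-] (faults so far: 2)
  step 4: ref 6 -> FAULT, frames=[2,1,6] (faults so far: 3)
  step 5: ref 1 -> HIT, frames=[2,1,6] (faults so far: 3)
  step 6: ref 7 -> FAULT, evict 2, frames=[7,1,6] (faults so far: 4)
  step 7: ref 6 -> HIT, frames=[7,1,6] (faults so far: 4)
  step 8: ref 7 -> HIT, frames=[7,1,6] (faults so far: 4)
  step 9: ref 2 -> FAULT, evict 1, frames=[7,2,6] (faults so far: 5)
  step 10: ref 5 -> FAULT, evict 6, frames=[7,2,5] (faults so far: 6)
  step 11: ref 2 -> HIT, frames=[7,2,5] (faults so far: 6)
  step 12: ref 3 -> FAULT, evict 7, frames=[3,2,5] (faults so far: 7)
  FIFO total faults: 7
--- LRU ---
  step 0: ref 2 -> FAULT, frames=[2,-,-] (faults so far: 1)
  step 1: ref 1 -> FAULT, frames=[2,1,-] (faults so far: 2)
  step 2: ref 1 -> HIT, frames=[2,1,-] (faults so far: 2)
  step 3: ref 1 -> HIT, frames=[2,1,-] (faults so far: 2)
  step 4: ref 6 -> FAULT, frames=[2,1,6] (faults so far: 3)
  step 5: ref 1 -> HIT, frames=[2,1,6] (faults so far: 3)
  step 6: ref 7 -> FAULT, evict 2, frames=[7,1,6] (faults so far: 4)
  step 7: ref 6 -> HIT, frames=[7,1,6] (faults so far: 4)
  step 8: ref 7 -> HIT, frames=[7,1,6] (faults so far: 4)
  step 9: ref 2 -> FAULT, evict 1, frames=[7,2,6] (faults so far: 5)
  step 10: ref 5 -> FAULT, evict 6, frames=[7,2,5] (faults so far: 6)
  step 11: ref 2 -> HIT, frames=[7,2,5] (faults so far: 6)
  step 12: ref 3 -> FAULT, evict 7, frames=[3,2,5] (faults so far: 7)
  LRU total faults: 7
--- Optimal ---
  step 0: ref 2 -> FAULT, frames=[2,-,-] (faults so far: 1)
  step 1: ref 1 -> FAULT, frames=[2,1,-] (faults so far: 2)
  step 2: ref 1 -> HIT, frames=[2,1,-] (faults so far: 2)
  step 3: ref 1 -> HIT, frames=[2,1,-] (faults so far: 2)
  step 4: ref 6 -> FAULT, frames=[2,1,6] (faults so far: 3)
  step 5: ref 1 -> HIT, frames=[2,1,6] (faults so far: 3)
  step 6: ref 7 -> FAULT, evict 1, frames=[2,7,6] (faults so far: 4)
  step 7: ref 6 -> HIT, frames=[2,7,6] (faults so far: 4)
  step 8: ref 7 -> HIT, frames=[2,7,6] (faults so far: 4)
  step 9: ref 2 -> HIT, frames=[2,7,6] (faults so far: 4)
  step 10: ref 5 -> FAULT, evict 6, frames=[2,7,5] (faults so far: 5)
  step 11: ref 2 -> HIT, frames=[2,7,5] (faults so far: 5)
  step 12: ref 3 -> FAULT, evict 2, frames=[3,7,5] (faults so far: 6)
  Optimal total faults: 6

Answer: 7 7 6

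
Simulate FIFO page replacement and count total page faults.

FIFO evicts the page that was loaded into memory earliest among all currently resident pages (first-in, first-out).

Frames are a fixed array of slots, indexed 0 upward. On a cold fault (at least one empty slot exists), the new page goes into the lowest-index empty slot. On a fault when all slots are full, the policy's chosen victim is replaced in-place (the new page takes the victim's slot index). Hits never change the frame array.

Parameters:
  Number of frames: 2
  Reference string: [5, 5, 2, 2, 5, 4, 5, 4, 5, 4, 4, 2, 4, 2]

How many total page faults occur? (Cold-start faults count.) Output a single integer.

Answer: 6

Derivation:
Step 0: ref 5 → FAULT, frames=[5,-]
Step 1: ref 5 → HIT, frames=[5,-]
Step 2: ref 2 → FAULT, frames=[5,2]
Step 3: ref 2 → HIT, frames=[5,2]
Step 4: ref 5 → HIT, frames=[5,2]
Step 5: ref 4 → FAULT (evict 5), frames=[4,2]
Step 6: ref 5 → FAULT (evict 2), frames=[4,5]
Step 7: ref 4 → HIT, frames=[4,5]
Step 8: ref 5 → HIT, frames=[4,5]
Step 9: ref 4 → HIT, frames=[4,5]
Step 10: ref 4 → HIT, frames=[4,5]
Step 11: ref 2 → FAULT (evict 4), frames=[2,5]
Step 12: ref 4 → FAULT (evict 5), frames=[2,4]
Step 13: ref 2 → HIT, frames=[2,4]
Total faults: 6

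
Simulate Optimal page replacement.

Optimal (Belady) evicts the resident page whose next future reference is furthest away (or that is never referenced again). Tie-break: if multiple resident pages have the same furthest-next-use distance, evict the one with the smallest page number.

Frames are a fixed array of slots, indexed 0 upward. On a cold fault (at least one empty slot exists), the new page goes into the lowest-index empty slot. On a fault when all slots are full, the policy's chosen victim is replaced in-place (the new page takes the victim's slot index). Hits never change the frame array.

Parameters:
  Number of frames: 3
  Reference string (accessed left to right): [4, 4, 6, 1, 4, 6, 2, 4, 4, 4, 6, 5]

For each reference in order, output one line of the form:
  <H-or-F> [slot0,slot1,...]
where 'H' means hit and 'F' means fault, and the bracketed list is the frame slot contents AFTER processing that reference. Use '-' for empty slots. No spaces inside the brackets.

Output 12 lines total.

F [4,-,-]
H [4,-,-]
F [4,6,-]
F [4,6,1]
H [4,6,1]
H [4,6,1]
F [4,6,2]
H [4,6,2]
H [4,6,2]
H [4,6,2]
H [4,6,2]
F [4,6,5]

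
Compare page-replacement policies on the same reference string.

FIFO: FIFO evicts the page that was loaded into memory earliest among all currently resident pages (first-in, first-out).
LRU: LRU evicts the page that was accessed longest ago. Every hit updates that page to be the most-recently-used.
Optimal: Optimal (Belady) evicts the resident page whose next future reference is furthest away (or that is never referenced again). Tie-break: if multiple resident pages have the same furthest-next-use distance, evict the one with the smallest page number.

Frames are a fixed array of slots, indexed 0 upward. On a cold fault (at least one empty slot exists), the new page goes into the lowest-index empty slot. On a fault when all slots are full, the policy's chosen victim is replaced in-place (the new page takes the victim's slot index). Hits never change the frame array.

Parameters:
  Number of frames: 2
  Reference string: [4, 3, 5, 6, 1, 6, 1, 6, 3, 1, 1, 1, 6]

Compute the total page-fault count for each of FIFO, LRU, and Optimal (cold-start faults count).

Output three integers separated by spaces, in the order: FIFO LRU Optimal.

--- FIFO ---
  step 0: ref 4 -> FAULT, frames=[4,-] (faults so far: 1)
  step 1: ref 3 -> FAULT, frames=[4,3] (faults so far: 2)
  step 2: ref 5 -> FAULT, evict 4, frames=[5,3] (faults so far: 3)
  step 3: ref 6 -> FAULT, evict 3, frames=[5,6] (faults so far: 4)
  step 4: ref 1 -> FAULT, evict 5, frames=[1,6] (faults so far: 5)
  step 5: ref 6 -> HIT, frames=[1,6] (faults so far: 5)
  step 6: ref 1 -> HIT, frames=[1,6] (faults so far: 5)
  step 7: ref 6 -> HIT, frames=[1,6] (faults so far: 5)
  step 8: ref 3 -> FAULT, evict 6, frames=[1,3] (faults so far: 6)
  step 9: ref 1 -> HIT, frames=[1,3] (faults so far: 6)
  step 10: ref 1 -> HIT, frames=[1,3] (faults so far: 6)
  step 11: ref 1 -> HIT, frames=[1,3] (faults so far: 6)
  step 12: ref 6 -> FAULT, evict 1, frames=[6,3] (faults so far: 7)
  FIFO total faults: 7
--- LRU ---
  step 0: ref 4 -> FAULT, frames=[4,-] (faults so far: 1)
  step 1: ref 3 -> FAULT, frames=[4,3] (faults so far: 2)
  step 2: ref 5 -> FAULT, evict 4, frames=[5,3] (faults so far: 3)
  step 3: ref 6 -> FAULT, evict 3, frames=[5,6] (faults so far: 4)
  step 4: ref 1 -> FAULT, evict 5, frames=[1,6] (faults so far: 5)
  step 5: ref 6 -> HIT, frames=[1,6] (faults so far: 5)
  step 6: ref 1 -> HIT, frames=[1,6] (faults so far: 5)
  step 7: ref 6 -> HIT, frames=[1,6] (faults so far: 5)
  step 8: ref 3 -> FAULT, evict 1, frames=[3,6] (faults so far: 6)
  step 9: ref 1 -> FAULT, evict 6, frames=[3,1] (faults so far: 7)
  step 10: ref 1 -> HIT, frames=[3,1] (faults so far: 7)
  step 11: ref 1 -> HIT, frames=[3,1] (faults so far: 7)
  step 12: ref 6 -> FAULT, evict 3, frames=[6,1] (faults so far: 8)
  LRU total faults: 8
--- Optimal ---
  step 0: ref 4 -> FAULT, frames=[4,-] (faults so far: 1)
  step 1: ref 3 -> FAULT, frames=[4,3] (faults so far: 2)
  step 2: ref 5 -> FAULT, evict 4, frames=[5,3] (faults so far: 3)
  step 3: ref 6 -> FAULT, evict 5, frames=[6,3] (faults so far: 4)
  step 4: ref 1 -> FAULT, evict 3, frames=[6,1] (faults so far: 5)
  step 5: ref 6 -> HIT, frames=[6,1] (faults so far: 5)
  step 6: ref 1 -> HIT, frames=[6,1] (faults so far: 5)
  step 7: ref 6 -> HIT, frames=[6,1] (faults so far: 5)
  step 8: ref 3 -> FAULT, evict 6, frames=[3,1] (faults so far: 6)
  step 9: ref 1 -> HIT, frames=[3,1] (faults so far: 6)
  step 10: ref 1 -> HIT, frames=[3,1] (faults so far: 6)
  step 11: ref 1 -> HIT, frames=[3,1] (faults so far: 6)
  step 12: ref 6 -> FAULT, evict 1, frames=[3,6] (faults so far: 7)
  Optimal total faults: 7

Answer: 7 8 7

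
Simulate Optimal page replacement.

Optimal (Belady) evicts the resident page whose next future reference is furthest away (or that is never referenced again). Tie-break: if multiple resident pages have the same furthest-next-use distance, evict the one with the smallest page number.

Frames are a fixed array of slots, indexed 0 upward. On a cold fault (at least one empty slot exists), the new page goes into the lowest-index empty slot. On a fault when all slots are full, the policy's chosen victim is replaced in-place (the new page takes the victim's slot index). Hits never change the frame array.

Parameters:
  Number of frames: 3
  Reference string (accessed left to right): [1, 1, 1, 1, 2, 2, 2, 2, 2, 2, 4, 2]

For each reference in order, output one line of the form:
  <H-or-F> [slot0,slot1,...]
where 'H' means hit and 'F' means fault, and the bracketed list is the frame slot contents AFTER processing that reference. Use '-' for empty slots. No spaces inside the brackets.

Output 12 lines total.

F [1,-,-]
H [1,-,-]
H [1,-,-]
H [1,-,-]
F [1,2,-]
H [1,2,-]
H [1,2,-]
H [1,2,-]
H [1,2,-]
H [1,2,-]
F [1,2,4]
H [1,2,4]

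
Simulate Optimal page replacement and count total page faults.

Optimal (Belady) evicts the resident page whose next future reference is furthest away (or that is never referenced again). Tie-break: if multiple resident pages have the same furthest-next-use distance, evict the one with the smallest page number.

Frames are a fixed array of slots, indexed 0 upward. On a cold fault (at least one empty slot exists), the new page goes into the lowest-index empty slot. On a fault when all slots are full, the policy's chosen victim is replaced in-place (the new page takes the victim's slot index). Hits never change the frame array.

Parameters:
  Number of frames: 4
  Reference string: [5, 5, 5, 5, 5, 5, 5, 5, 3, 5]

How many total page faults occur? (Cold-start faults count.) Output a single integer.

Step 0: ref 5 → FAULT, frames=[5,-,-,-]
Step 1: ref 5 → HIT, frames=[5,-,-,-]
Step 2: ref 5 → HIT, frames=[5,-,-,-]
Step 3: ref 5 → HIT, frames=[5,-,-,-]
Step 4: ref 5 → HIT, frames=[5,-,-,-]
Step 5: ref 5 → HIT, frames=[5,-,-,-]
Step 6: ref 5 → HIT, frames=[5,-,-,-]
Step 7: ref 5 → HIT, frames=[5,-,-,-]
Step 8: ref 3 → FAULT, frames=[5,3,-,-]
Step 9: ref 5 → HIT, frames=[5,3,-,-]
Total faults: 2

Answer: 2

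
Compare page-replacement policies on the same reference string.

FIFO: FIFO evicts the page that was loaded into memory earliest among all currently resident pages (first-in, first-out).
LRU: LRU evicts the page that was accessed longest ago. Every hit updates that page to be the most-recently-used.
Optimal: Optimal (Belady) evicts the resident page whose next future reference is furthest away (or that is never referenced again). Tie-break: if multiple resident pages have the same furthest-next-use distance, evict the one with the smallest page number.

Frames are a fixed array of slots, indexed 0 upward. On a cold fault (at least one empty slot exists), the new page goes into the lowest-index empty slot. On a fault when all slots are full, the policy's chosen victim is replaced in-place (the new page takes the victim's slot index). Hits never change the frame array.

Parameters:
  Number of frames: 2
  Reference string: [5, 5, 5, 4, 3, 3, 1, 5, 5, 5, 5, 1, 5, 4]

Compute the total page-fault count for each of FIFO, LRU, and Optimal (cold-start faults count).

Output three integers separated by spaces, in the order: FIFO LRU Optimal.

Answer: 6 6 5

Derivation:
--- FIFO ---
  step 0: ref 5 -> FAULT, frames=[5,-] (faults so far: 1)
  step 1: ref 5 -> HIT, frames=[5,-] (faults so far: 1)
  step 2: ref 5 -> HIT, frames=[5,-] (faults so far: 1)
  step 3: ref 4 -> FAULT, frames=[5,4] (faults so far: 2)
  step 4: ref 3 -> FAULT, evict 5, frames=[3,4] (faults so far: 3)
  step 5: ref 3 -> HIT, frames=[3,4] (faults so far: 3)
  step 6: ref 1 -> FAULT, evict 4, frames=[3,1] (faults so far: 4)
  step 7: ref 5 -> FAULT, evict 3, frames=[5,1] (faults so far: 5)
  step 8: ref 5 -> HIT, frames=[5,1] (faults so far: 5)
  step 9: ref 5 -> HIT, frames=[5,1] (faults so far: 5)
  step 10: ref 5 -> HIT, frames=[5,1] (faults so far: 5)
  step 11: ref 1 -> HIT, frames=[5,1] (faults so far: 5)
  step 12: ref 5 -> HIT, frames=[5,1] (faults so far: 5)
  step 13: ref 4 -> FAULT, evict 1, frames=[5,4] (faults so far: 6)
  FIFO total faults: 6
--- LRU ---
  step 0: ref 5 -> FAULT, frames=[5,-] (faults so far: 1)
  step 1: ref 5 -> HIT, frames=[5,-] (faults so far: 1)
  step 2: ref 5 -> HIT, frames=[5,-] (faults so far: 1)
  step 3: ref 4 -> FAULT, frames=[5,4] (faults so far: 2)
  step 4: ref 3 -> FAULT, evict 5, frames=[3,4] (faults so far: 3)
  step 5: ref 3 -> HIT, frames=[3,4] (faults so far: 3)
  step 6: ref 1 -> FAULT, evict 4, frames=[3,1] (faults so far: 4)
  step 7: ref 5 -> FAULT, evict 3, frames=[5,1] (faults so far: 5)
  step 8: ref 5 -> HIT, frames=[5,1] (faults so far: 5)
  step 9: ref 5 -> HIT, frames=[5,1] (faults so far: 5)
  step 10: ref 5 -> HIT, frames=[5,1] (faults so far: 5)
  step 11: ref 1 -> HIT, frames=[5,1] (faults so far: 5)
  step 12: ref 5 -> HIT, frames=[5,1] (faults so far: 5)
  step 13: ref 4 -> FAULT, evict 1, frames=[5,4] (faults so far: 6)
  LRU total faults: 6
--- Optimal ---
  step 0: ref 5 -> FAULT, frames=[5,-] (faults so far: 1)
  step 1: ref 5 -> HIT, frames=[5,-] (faults so far: 1)
  step 2: ref 5 -> HIT, frames=[5,-] (faults so far: 1)
  step 3: ref 4 -> FAULT, frames=[5,4] (faults so far: 2)
  step 4: ref 3 -> FAULT, evict 4, frames=[5,3] (faults so far: 3)
  step 5: ref 3 -> HIT, frames=[5,3] (faults so far: 3)
  step 6: ref 1 -> FAULT, evict 3, frames=[5,1] (faults so far: 4)
  step 7: ref 5 -> HIT, frames=[5,1] (faults so far: 4)
  step 8: ref 5 -> HIT, frames=[5,1] (faults so far: 4)
  step 9: ref 5 -> HIT, frames=[5,1] (faults so far: 4)
  step 10: ref 5 -> HIT, frames=[5,1] (faults so far: 4)
  step 11: ref 1 -> HIT, frames=[5,1] (faults so far: 4)
  step 12: ref 5 -> HIT, frames=[5,1] (faults so far: 4)
  step 13: ref 4 -> FAULT, evict 1, frames=[5,4] (faults so far: 5)
  Optimal total faults: 5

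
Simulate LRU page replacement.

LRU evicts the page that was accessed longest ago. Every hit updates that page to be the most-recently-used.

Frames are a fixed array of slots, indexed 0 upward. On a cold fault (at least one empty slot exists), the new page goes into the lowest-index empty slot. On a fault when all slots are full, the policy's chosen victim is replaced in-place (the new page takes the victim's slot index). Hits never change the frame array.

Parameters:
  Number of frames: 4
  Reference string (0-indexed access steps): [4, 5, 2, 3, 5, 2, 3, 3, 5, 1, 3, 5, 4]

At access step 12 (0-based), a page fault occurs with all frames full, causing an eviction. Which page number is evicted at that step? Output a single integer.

Answer: 2

Derivation:
Step 0: ref 4 -> FAULT, frames=[4,-,-,-]
Step 1: ref 5 -> FAULT, frames=[4,5,-,-]
Step 2: ref 2 -> FAULT, frames=[4,5,2,-]
Step 3: ref 3 -> FAULT, frames=[4,5,2,3]
Step 4: ref 5 -> HIT, frames=[4,5,2,3]
Step 5: ref 2 -> HIT, frames=[4,5,2,3]
Step 6: ref 3 -> HIT, frames=[4,5,2,3]
Step 7: ref 3 -> HIT, frames=[4,5,2,3]
Step 8: ref 5 -> HIT, frames=[4,5,2,3]
Step 9: ref 1 -> FAULT, evict 4, frames=[1,5,2,3]
Step 10: ref 3 -> HIT, frames=[1,5,2,3]
Step 11: ref 5 -> HIT, frames=[1,5,2,3]
Step 12: ref 4 -> FAULT, evict 2, frames=[1,5,4,3]
At step 12: evicted page 2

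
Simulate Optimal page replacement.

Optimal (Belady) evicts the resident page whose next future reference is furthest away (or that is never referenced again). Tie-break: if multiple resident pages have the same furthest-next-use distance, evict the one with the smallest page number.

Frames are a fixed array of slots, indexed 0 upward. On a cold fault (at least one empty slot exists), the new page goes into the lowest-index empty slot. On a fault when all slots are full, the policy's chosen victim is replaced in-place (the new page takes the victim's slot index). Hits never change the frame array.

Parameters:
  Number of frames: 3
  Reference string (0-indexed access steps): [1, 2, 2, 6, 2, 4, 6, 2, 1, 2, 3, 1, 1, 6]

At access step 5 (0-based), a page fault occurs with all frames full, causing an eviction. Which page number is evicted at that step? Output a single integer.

Step 0: ref 1 -> FAULT, frames=[1,-,-]
Step 1: ref 2 -> FAULT, frames=[1,2,-]
Step 2: ref 2 -> HIT, frames=[1,2,-]
Step 3: ref 6 -> FAULT, frames=[1,2,6]
Step 4: ref 2 -> HIT, frames=[1,2,6]
Step 5: ref 4 -> FAULT, evict 1, frames=[4,2,6]
At step 5: evicted page 1

Answer: 1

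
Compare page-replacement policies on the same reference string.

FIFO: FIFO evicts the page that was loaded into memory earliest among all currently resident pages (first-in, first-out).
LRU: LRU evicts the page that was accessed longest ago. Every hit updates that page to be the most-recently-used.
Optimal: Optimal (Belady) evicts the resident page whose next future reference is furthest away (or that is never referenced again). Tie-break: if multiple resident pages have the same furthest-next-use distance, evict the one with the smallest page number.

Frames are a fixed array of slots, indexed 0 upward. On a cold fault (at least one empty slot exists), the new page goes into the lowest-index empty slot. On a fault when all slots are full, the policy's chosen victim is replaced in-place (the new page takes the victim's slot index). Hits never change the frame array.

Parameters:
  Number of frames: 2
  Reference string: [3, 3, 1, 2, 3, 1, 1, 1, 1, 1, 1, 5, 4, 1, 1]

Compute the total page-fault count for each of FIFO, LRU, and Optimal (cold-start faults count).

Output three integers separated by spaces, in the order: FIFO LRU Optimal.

--- FIFO ---
  step 0: ref 3 -> FAULT, frames=[3,-] (faults so far: 1)
  step 1: ref 3 -> HIT, frames=[3,-] (faults so far: 1)
  step 2: ref 1 -> FAULT, frames=[3,1] (faults so far: 2)
  step 3: ref 2 -> FAULT, evict 3, frames=[2,1] (faults so far: 3)
  step 4: ref 3 -> FAULT, evict 1, frames=[2,3] (faults so far: 4)
  step 5: ref 1 -> FAULT, evict 2, frames=[1,3] (faults so far: 5)
  step 6: ref 1 -> HIT, frames=[1,3] (faults so far: 5)
  step 7: ref 1 -> HIT, frames=[1,3] (faults so far: 5)
  step 8: ref 1 -> HIT, frames=[1,3] (faults so far: 5)
  step 9: ref 1 -> HIT, frames=[1,3] (faults so far: 5)
  step 10: ref 1 -> HIT, frames=[1,3] (faults so far: 5)
  step 11: ref 5 -> FAULT, evict 3, frames=[1,5] (faults so far: 6)
  step 12: ref 4 -> FAULT, evict 1, frames=[4,5] (faults so far: 7)
  step 13: ref 1 -> FAULT, evict 5, frames=[4,1] (faults so far: 8)
  step 14: ref 1 -> HIT, frames=[4,1] (faults so far: 8)
  FIFO total faults: 8
--- LRU ---
  step 0: ref 3 -> FAULT, frames=[3,-] (faults so far: 1)
  step 1: ref 3 -> HIT, frames=[3,-] (faults so far: 1)
  step 2: ref 1 -> FAULT, frames=[3,1] (faults so far: 2)
  step 3: ref 2 -> FAULT, evict 3, frames=[2,1] (faults so far: 3)
  step 4: ref 3 -> FAULT, evict 1, frames=[2,3] (faults so far: 4)
  step 5: ref 1 -> FAULT, evict 2, frames=[1,3] (faults so far: 5)
  step 6: ref 1 -> HIT, frames=[1,3] (faults so far: 5)
  step 7: ref 1 -> HIT, frames=[1,3] (faults so far: 5)
  step 8: ref 1 -> HIT, frames=[1,3] (faults so far: 5)
  step 9: ref 1 -> HIT, frames=[1,3] (faults so far: 5)
  step 10: ref 1 -> HIT, frames=[1,3] (faults so far: 5)
  step 11: ref 5 -> FAULT, evict 3, frames=[1,5] (faults so far: 6)
  step 12: ref 4 -> FAULT, evict 1, frames=[4,5] (faults so far: 7)
  step 13: ref 1 -> FAULT, evict 5, frames=[4,1] (faults so far: 8)
  step 14: ref 1 -> HIT, frames=[4,1] (faults so far: 8)
  LRU total faults: 8
--- Optimal ---
  step 0: ref 3 -> FAULT, frames=[3,-] (faults so far: 1)
  step 1: ref 3 -> HIT, frames=[3,-] (faults so far: 1)
  step 2: ref 1 -> FAULT, frames=[3,1] (faults so far: 2)
  step 3: ref 2 -> FAULT, evict 1, frames=[3,2] (faults so far: 3)
  step 4: ref 3 -> HIT, frames=[3,2] (faults so far: 3)
  step 5: ref 1 -> FAULT, evict 2, frames=[3,1] (faults so far: 4)
  step 6: ref 1 -> HIT, frames=[3,1] (faults so far: 4)
  step 7: ref 1 -> HIT, frames=[3,1] (faults so far: 4)
  step 8: ref 1 -> HIT, frames=[3,1] (faults so far: 4)
  step 9: ref 1 -> HIT, frames=[3,1] (faults so far: 4)
  step 10: ref 1 -> HIT, frames=[3,1] (faults so far: 4)
  step 11: ref 5 -> FAULT, evict 3, frames=[5,1] (faults so far: 5)
  step 12: ref 4 -> FAULT, evict 5, frames=[4,1] (faults so far: 6)
  step 13: ref 1 -> HIT, frames=[4,1] (faults so far: 6)
  step 14: ref 1 -> HIT, frames=[4,1] (faults so far: 6)
  Optimal total faults: 6

Answer: 8 8 6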